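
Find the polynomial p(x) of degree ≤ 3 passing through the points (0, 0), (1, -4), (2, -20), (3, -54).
-x**3 - 3*x**2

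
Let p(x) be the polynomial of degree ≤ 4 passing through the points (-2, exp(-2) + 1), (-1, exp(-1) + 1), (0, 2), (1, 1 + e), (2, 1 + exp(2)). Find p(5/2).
(-180*e + 35 + (-420*e + 506 + 315*exp(2))*exp(2))*exp(-2)/128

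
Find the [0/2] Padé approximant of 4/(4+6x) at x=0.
1/(3*x/2 + 1)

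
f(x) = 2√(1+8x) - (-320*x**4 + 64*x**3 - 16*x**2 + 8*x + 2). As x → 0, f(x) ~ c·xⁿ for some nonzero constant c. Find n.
5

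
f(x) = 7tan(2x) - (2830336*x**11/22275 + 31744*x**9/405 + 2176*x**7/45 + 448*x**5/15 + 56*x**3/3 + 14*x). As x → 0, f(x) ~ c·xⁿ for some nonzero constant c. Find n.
13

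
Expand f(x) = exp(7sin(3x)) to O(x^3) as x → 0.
1 + 21*x + 441*x**2/2 + O(x**3)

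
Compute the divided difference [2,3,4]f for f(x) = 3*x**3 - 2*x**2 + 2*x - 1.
25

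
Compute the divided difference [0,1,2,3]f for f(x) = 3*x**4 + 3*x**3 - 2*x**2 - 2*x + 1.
21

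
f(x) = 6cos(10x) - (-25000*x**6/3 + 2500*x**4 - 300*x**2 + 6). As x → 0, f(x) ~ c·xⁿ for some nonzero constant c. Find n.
8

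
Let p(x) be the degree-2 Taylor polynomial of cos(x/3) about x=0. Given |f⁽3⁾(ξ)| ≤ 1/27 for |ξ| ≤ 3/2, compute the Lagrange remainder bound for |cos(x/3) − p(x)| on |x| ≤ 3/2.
1/48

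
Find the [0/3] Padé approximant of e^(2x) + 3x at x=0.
1/(-319*x**3/3 + 23*x**2 - 5*x + 1)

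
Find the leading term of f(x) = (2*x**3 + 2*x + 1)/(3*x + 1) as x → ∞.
2*x**2/3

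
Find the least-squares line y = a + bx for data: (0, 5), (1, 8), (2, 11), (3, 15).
a = 24/5, b = 33/10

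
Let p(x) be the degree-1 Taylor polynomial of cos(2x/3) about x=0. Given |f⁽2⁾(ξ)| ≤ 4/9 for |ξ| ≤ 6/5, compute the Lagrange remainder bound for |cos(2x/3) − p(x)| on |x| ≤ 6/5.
8/25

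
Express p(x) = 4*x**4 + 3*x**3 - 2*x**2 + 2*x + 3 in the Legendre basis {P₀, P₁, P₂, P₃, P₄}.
(47/15)P₀ + (19/5)P₁ + (20/21)P₂ + (6/5)P₃ + (32/35)P₄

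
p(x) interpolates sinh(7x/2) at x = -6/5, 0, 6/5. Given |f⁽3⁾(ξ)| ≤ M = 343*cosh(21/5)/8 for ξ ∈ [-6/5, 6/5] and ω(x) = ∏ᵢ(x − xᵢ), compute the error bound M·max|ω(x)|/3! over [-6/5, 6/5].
343*sqrt(3)*cosh(21/5)/125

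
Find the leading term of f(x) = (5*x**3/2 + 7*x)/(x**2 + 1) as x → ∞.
5*x/2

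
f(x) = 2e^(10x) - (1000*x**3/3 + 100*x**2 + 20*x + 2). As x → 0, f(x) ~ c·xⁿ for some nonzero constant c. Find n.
4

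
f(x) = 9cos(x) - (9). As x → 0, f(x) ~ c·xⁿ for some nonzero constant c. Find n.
2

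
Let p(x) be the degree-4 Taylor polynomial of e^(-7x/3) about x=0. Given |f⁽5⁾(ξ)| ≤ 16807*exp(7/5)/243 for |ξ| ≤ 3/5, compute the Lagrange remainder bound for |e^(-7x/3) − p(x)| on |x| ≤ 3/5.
16807*exp(7/5)/375000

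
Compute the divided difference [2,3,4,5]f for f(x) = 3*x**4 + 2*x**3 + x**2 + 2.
44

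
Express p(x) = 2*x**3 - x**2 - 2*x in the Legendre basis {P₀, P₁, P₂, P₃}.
(-1/3)P₀ + (-4/5)P₁ + (-2/3)P₂ + (4/5)P₃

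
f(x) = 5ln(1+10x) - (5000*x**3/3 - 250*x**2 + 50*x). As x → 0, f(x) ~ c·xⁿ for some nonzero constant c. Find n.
4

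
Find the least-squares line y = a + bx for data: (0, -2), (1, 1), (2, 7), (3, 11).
a = -5/2, b = 9/2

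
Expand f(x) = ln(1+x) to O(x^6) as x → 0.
x - x**2/2 + x**3/3 - x**4/4 + x**5/5 + O(x**6)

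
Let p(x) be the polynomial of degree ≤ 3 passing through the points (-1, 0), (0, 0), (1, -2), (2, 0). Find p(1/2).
-9/8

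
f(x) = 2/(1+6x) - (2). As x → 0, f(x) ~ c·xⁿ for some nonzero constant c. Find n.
1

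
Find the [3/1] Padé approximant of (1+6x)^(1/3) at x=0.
(-8*x**3/3 + 4*x**2 + 6*x + 1)/(4*x + 1)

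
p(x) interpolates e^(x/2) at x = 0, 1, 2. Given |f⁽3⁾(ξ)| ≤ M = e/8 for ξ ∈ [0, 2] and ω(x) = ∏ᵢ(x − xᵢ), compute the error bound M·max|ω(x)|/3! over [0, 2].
sqrt(3)*e/216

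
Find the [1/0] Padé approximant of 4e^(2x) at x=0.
8*x + 4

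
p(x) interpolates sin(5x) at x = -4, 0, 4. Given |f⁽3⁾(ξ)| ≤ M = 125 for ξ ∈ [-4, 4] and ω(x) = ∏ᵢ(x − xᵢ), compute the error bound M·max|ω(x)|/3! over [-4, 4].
8000*sqrt(3)/27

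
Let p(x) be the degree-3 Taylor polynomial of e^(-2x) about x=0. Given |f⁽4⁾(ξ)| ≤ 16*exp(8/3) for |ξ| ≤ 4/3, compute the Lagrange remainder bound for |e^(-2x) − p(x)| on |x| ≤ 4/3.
512*exp(8/3)/243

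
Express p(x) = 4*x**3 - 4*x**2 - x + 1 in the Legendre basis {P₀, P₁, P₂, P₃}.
(-1/3)P₀ + (7/5)P₁ + (-8/3)P₂ + (8/5)P₃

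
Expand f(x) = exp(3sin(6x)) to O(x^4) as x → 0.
1 + 18*x + 162*x**2 + 864*x**3 + O(x**4)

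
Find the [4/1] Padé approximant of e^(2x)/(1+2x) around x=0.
(106*x**4/135 + 56*x**3/45 + 2*x**2 + 88*x/45 + 1)/(88*x/45 + 1)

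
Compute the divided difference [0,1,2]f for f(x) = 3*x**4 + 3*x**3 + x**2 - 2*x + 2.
31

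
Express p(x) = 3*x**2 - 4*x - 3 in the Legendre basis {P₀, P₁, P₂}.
(-2)P₀ + (-4)P₁ + (2)P₂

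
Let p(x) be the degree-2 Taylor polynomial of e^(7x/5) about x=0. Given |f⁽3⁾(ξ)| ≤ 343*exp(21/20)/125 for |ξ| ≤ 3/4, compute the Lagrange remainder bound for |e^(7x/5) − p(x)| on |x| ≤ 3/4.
3087*exp(21/20)/16000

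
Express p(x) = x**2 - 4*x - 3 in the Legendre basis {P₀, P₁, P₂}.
(-8/3)P₀ + (-4)P₁ + (2/3)P₂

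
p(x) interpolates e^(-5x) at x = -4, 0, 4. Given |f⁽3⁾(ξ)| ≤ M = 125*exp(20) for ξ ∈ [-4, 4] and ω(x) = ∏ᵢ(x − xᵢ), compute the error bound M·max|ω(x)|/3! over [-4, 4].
8000*sqrt(3)*exp(20)/27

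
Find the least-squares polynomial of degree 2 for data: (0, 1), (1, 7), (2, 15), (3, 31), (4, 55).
59/35 + (22/35)x + (22/7)x²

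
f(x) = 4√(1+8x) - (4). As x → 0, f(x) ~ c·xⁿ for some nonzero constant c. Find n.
1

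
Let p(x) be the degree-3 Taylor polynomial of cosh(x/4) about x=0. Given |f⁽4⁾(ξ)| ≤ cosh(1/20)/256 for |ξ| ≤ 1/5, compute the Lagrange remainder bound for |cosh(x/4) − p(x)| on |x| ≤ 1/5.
cosh(1/20)/3840000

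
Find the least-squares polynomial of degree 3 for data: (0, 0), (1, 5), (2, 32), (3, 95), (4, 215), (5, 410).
-23/126 + (1469/756)x + (209/252)x² + (82/27)x³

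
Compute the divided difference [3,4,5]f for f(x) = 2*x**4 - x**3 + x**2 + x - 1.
183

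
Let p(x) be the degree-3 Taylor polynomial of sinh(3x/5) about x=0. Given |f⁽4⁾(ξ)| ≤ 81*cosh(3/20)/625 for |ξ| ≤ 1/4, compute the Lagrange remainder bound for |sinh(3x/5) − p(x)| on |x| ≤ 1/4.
27*cosh(3/20)/1280000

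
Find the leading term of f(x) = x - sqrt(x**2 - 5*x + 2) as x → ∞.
5/2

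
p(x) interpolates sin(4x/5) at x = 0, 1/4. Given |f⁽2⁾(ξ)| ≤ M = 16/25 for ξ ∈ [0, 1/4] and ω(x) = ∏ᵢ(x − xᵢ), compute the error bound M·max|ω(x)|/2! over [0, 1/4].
1/200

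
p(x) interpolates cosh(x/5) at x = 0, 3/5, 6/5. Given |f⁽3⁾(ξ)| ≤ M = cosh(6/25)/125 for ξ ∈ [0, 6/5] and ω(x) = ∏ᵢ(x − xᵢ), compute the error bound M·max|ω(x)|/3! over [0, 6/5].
sqrt(3)*cosh(6/25)/15625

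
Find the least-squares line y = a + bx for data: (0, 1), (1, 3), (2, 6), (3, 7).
a = 11/10, b = 21/10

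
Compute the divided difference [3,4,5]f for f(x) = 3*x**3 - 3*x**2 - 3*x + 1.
33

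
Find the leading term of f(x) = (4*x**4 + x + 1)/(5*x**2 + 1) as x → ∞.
4*x**2/5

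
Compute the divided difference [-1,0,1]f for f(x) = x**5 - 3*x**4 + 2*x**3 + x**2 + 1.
-2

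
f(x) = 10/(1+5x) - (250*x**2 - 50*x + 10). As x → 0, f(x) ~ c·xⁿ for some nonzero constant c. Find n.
3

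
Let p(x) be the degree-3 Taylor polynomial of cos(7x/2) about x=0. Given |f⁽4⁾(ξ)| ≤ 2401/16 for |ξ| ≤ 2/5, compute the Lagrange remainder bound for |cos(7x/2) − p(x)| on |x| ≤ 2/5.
2401/15000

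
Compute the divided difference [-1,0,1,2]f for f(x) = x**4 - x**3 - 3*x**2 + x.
1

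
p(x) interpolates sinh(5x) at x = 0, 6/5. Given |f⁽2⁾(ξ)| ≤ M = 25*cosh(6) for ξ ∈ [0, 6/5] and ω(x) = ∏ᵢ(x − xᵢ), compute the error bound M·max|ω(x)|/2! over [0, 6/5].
9*cosh(6)/2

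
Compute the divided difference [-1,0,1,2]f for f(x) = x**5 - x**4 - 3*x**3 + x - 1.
0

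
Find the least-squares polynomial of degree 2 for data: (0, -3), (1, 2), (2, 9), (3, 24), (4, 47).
-81/35 + (-13/35)x + (22/7)x²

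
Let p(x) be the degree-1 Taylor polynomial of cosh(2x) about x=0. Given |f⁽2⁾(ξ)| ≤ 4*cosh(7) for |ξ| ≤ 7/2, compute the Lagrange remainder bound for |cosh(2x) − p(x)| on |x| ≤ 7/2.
49*cosh(7)/2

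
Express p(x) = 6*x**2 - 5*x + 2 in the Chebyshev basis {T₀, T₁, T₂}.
(5)T₀ + (-5)T₁ + (3)T₂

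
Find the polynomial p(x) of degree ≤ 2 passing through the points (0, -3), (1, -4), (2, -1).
2*x**2 - 3*x - 3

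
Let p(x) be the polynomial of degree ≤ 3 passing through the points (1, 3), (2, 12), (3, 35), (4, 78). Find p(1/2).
15/8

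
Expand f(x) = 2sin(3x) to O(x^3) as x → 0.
6*x + O(x**3)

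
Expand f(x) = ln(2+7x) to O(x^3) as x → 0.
log(2) + 7*x/2 - 49*x**2/8 + O(x**3)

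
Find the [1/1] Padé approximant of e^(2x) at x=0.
(x + 1)/(1 - x)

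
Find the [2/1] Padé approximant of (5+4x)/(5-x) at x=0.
(4*x/5 + 1)/(1 - x/5)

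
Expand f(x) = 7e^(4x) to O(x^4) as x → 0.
7 + 28*x + 56*x**2 + 224*x**3/3 + O(x**4)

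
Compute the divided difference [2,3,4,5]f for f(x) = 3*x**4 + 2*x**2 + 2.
42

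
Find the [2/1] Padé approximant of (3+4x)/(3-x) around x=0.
(4*x/3 + 1)/(1 - x/3)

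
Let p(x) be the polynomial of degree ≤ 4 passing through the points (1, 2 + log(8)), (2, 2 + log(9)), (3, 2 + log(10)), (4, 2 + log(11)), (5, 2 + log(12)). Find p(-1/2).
log(429496729600000000000000000000000*11**(31/32)*2**(25/128)*3**(19/128)*5**(13/64)/1259146754955705275366853393770193) + 2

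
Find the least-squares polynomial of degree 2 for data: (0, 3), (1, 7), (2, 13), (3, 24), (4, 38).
111/35 + (109/70)x + (25/14)x²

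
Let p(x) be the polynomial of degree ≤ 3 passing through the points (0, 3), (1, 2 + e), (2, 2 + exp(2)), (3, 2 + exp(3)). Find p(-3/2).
-35*exp(3)/16 - 189*e/16 + 137/16 + 135*exp(2)/16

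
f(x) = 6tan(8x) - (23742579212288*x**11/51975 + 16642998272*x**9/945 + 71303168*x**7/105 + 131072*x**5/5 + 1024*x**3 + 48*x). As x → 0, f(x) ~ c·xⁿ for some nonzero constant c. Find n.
13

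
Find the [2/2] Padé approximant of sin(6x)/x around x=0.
(6 - 126*x**2/5)/(9*x**2/5 + 1)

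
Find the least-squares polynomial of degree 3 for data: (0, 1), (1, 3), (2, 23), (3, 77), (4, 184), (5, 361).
17/18 + (-377/756)x + (-11/63)x² + (317/108)x³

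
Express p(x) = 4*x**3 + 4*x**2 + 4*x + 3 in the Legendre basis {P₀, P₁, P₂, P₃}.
(13/3)P₀ + (32/5)P₁ + (8/3)P₂ + (8/5)P₃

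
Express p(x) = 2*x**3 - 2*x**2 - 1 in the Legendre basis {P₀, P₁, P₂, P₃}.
(-5/3)P₀ + (6/5)P₁ + (-4/3)P₂ + (4/5)P₃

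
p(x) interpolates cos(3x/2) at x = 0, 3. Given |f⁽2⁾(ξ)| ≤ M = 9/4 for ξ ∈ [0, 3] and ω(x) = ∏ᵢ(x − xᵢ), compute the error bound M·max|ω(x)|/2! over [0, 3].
81/32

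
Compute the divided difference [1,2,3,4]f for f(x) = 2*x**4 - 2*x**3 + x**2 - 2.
18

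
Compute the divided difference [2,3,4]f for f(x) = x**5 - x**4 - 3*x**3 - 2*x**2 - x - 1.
201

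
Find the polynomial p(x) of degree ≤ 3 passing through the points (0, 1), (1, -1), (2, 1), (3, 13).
x**3 - x**2 - 2*x + 1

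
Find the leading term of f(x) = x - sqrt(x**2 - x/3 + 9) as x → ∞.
1/6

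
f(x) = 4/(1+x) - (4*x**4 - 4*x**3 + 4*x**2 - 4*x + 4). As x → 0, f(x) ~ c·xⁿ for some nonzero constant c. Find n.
5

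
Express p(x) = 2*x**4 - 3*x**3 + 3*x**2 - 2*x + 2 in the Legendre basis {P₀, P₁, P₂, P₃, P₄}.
(17/5)P₀ + (-19/5)P₁ + (22/7)P₂ + (-6/5)P₃ + (16/35)P₄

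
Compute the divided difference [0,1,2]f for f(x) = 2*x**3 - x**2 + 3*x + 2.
5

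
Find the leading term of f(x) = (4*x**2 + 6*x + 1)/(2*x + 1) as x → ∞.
2*x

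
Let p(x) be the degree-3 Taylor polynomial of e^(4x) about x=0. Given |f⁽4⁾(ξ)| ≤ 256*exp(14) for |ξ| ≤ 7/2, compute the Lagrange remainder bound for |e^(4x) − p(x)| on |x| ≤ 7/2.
4802*exp(14)/3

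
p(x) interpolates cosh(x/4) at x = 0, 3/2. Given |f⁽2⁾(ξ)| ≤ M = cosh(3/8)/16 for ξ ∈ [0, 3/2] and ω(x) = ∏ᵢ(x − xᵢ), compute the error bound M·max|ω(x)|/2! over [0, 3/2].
9*cosh(3/8)/512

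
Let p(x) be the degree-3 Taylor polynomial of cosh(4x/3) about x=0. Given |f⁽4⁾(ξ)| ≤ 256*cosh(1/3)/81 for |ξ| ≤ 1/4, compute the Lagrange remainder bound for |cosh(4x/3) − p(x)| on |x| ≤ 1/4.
cosh(1/3)/1944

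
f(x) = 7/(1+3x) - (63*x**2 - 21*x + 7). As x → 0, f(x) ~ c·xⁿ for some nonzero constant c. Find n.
3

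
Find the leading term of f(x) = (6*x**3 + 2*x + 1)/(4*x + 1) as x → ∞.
3*x**2/2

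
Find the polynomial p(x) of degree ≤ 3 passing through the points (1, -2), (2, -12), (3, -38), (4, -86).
-x**3 - 2*x**2 + 3*x - 2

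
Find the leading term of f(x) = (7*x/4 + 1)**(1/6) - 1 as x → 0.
7*x/24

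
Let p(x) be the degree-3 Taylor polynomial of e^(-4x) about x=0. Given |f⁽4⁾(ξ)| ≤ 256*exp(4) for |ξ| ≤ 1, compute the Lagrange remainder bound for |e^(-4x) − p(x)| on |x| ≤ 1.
32*exp(4)/3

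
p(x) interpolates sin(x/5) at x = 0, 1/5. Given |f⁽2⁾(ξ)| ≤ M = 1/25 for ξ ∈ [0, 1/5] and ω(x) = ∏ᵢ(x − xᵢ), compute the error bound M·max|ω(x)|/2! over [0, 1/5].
1/5000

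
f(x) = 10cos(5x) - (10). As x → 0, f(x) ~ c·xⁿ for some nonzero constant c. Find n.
2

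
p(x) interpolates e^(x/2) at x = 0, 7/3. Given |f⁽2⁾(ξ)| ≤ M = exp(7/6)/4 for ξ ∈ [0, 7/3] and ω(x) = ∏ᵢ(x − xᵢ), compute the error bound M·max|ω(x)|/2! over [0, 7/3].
49*exp(7/6)/288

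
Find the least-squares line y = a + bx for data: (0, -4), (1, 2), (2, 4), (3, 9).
a = -17/5, b = 41/10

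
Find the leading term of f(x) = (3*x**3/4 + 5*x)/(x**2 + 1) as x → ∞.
3*x/4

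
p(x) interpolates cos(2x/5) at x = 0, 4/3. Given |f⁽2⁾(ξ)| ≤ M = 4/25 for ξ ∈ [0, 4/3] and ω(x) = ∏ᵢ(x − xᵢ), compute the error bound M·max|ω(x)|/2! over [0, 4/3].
8/225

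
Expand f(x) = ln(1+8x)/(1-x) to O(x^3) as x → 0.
8*x - 24*x**2 + O(x**3)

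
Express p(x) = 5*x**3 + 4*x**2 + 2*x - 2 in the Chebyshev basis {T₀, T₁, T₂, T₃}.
(23/4)T₁ + (2)T₂ + (5/4)T₃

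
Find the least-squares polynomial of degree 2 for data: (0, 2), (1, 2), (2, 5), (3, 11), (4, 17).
61/35 + (-27/70)x + (15/14)x²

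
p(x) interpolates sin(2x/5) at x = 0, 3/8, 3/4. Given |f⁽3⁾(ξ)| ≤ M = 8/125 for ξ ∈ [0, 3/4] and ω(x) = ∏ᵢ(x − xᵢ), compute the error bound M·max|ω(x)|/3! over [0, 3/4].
sqrt(3)/8000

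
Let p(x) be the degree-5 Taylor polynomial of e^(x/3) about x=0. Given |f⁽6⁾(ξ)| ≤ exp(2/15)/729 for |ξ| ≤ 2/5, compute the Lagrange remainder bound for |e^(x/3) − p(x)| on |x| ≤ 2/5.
4*exp(2/15)/512578125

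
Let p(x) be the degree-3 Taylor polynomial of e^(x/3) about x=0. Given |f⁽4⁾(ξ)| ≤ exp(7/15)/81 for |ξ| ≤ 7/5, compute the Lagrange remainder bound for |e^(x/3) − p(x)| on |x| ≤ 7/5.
2401*exp(7/15)/1215000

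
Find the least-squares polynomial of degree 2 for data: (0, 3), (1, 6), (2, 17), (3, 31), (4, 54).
103/35 + (29/70)x + (43/14)x²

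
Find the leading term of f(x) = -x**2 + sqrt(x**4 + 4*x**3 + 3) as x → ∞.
2*x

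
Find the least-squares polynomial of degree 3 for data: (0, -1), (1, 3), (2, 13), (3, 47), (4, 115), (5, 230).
-7/9 + (1177/378)x + (-571/252)x² + (235/108)x³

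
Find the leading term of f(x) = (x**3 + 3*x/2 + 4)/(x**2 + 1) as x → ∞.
x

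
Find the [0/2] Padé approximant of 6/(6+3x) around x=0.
1/(x/2 + 1)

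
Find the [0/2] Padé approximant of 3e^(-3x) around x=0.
3/(9*x**2/2 + 3*x + 1)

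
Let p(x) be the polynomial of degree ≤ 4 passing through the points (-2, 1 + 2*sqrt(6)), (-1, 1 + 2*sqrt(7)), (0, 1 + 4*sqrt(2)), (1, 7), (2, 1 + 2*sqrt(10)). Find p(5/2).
-299/16 - 45*sqrt(7)/16 + 35*sqrt(6)/64 + 315*sqrt(10)/64 + 189*sqrt(2)/16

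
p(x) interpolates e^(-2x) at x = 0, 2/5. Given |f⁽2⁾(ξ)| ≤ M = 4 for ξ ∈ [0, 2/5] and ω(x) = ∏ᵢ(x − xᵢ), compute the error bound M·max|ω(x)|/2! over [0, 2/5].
2/25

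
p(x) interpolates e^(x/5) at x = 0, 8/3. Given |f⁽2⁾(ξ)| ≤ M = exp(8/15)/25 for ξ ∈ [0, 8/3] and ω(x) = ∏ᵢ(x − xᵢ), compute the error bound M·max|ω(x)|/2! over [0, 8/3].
8*exp(8/15)/225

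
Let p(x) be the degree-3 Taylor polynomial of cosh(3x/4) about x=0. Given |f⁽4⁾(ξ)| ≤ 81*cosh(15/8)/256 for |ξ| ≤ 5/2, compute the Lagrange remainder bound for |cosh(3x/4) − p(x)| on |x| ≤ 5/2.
16875*cosh(15/8)/32768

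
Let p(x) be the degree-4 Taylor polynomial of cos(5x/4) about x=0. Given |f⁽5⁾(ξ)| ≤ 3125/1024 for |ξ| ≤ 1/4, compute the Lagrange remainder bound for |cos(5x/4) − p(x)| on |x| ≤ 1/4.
625/25165824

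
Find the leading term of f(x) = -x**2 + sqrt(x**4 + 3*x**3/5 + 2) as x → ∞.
3*x/10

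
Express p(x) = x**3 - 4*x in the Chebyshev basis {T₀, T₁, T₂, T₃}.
(-13/4)T₁ + (1/4)T₃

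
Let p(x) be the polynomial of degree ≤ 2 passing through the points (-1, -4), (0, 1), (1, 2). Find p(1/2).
2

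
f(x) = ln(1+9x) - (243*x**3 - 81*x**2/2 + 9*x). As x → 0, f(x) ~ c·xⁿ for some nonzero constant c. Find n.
4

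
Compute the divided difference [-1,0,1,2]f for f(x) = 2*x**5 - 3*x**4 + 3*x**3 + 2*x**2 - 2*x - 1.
7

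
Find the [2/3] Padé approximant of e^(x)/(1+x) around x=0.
(13*x**2/140 + 18*x/35 + 1)/(8*x**3/105 - 57*x**2/140 + 18*x/35 + 1)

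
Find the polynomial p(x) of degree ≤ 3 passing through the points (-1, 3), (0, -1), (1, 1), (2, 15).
x**3 + 3*x**2 - 2*x - 1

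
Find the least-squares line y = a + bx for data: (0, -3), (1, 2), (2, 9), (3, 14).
a = -16/5, b = 29/5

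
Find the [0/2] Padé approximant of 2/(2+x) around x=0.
1/(x/2 + 1)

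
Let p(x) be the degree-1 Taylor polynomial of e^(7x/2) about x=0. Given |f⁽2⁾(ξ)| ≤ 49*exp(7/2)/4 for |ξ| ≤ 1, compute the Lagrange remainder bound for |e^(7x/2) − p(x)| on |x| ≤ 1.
49*exp(7/2)/8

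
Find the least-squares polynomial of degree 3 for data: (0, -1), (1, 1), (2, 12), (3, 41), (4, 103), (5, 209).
-10/9 + (536/189)x + (-148/63)x² + (55/27)x³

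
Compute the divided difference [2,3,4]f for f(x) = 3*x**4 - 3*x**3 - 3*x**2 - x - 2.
135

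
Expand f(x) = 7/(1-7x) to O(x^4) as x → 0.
7 + 49*x + 343*x**2 + 2401*x**3 + O(x**4)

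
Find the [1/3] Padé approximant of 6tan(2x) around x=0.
12*x/(1 - 4*x**2/3)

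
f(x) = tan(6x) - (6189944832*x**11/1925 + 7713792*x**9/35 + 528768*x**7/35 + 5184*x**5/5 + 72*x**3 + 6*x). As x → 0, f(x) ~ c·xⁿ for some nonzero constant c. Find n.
13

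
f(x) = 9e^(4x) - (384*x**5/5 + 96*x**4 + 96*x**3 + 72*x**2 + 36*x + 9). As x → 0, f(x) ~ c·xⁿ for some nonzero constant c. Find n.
6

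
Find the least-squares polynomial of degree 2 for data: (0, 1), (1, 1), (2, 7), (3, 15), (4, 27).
5/7 + (-29/35)x + (13/7)x²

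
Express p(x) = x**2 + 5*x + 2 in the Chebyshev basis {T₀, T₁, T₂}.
(5/2)T₀ + (5)T₁ + (1/2)T₂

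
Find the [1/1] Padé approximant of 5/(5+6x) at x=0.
1/(6*x/5 + 1)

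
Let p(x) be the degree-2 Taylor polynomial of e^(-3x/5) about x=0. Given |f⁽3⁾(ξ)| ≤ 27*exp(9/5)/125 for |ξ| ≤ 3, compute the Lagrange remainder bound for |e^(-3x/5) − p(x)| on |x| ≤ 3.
243*exp(9/5)/250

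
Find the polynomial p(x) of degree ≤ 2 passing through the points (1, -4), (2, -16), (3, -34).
-3*x**2 - 3*x + 2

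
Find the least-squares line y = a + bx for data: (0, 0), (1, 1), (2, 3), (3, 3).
a = 1/10, b = 11/10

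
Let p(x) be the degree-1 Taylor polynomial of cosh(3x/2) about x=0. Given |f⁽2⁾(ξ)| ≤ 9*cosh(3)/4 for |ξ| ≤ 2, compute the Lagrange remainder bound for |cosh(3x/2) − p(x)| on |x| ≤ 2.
9*cosh(3)/2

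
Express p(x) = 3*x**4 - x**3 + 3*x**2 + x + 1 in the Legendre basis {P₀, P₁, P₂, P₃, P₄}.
(13/5)P₀ + (2/5)P₁ + (26/7)P₂ + (-2/5)P₃ + (24/35)P₄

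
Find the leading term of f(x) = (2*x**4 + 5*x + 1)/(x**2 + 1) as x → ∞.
2*x**2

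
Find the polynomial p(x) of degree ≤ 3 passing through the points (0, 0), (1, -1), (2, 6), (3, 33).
2*x**3 - 2*x**2 - x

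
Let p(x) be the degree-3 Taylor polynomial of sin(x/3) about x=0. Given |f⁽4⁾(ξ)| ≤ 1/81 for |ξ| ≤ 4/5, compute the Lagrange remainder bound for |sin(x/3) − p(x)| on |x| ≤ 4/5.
32/151875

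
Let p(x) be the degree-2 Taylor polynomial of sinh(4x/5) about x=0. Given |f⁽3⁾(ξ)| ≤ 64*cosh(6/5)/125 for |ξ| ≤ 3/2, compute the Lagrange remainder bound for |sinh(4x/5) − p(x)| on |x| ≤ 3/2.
36*cosh(6/5)/125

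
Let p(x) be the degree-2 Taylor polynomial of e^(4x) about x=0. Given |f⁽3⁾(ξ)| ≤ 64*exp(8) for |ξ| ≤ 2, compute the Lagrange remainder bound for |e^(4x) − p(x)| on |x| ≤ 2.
256*exp(8)/3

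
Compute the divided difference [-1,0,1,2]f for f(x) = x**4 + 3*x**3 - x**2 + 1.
5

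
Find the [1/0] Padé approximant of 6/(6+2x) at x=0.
1 - x/3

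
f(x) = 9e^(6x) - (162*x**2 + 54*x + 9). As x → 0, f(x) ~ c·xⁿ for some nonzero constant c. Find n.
3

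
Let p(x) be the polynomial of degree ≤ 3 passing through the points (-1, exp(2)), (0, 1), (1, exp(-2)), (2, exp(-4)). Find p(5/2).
((21 - 5*exp(2))*exp(4) - 35*exp(2) + 35)*exp(-4)/16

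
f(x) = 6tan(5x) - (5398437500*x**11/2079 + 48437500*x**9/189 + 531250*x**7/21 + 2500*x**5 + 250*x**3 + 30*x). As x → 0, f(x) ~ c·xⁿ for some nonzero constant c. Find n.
13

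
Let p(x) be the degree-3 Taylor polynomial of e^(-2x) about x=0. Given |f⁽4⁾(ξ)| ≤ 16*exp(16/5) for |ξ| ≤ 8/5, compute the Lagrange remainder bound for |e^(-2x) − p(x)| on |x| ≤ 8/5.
8192*exp(16/5)/1875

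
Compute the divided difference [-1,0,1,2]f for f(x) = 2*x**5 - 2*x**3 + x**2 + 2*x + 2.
8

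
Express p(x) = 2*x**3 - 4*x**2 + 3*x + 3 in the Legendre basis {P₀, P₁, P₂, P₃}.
(5/3)P₀ + (21/5)P₁ + (-8/3)P₂ + (4/5)P₃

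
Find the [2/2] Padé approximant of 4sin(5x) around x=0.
20*x/(25*x**2/6 + 1)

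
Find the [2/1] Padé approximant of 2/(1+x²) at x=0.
2 - 2*x**2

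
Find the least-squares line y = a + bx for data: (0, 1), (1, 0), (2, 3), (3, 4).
a = 1/5, b = 6/5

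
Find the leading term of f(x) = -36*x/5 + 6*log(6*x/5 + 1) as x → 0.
-108*x**2/25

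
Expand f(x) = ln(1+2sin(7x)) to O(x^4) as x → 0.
14*x - 98*x**2 + 2401*x**3/3 + O(x**4)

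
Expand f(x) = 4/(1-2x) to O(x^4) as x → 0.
4 + 8*x + 16*x**2 + 32*x**3 + O(x**4)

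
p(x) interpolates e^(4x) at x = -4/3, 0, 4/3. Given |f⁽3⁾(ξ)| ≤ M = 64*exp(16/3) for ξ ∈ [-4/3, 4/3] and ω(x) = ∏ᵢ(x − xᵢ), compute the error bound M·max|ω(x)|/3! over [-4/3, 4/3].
4096*sqrt(3)*exp(16/3)/729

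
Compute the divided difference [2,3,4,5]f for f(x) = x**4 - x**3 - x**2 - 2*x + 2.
13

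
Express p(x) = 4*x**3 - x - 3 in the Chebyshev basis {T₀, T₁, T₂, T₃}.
(-3)T₀ + (2)T₁ + T₃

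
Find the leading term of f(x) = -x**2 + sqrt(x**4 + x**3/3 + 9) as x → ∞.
x/6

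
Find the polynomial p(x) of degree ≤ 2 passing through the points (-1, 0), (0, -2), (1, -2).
x**2 - x - 2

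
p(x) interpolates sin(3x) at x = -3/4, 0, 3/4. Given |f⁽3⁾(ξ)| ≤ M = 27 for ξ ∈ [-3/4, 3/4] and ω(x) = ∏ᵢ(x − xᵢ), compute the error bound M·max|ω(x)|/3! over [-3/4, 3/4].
27*sqrt(3)/64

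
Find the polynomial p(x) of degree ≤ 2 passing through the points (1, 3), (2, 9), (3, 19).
2*x**2 + 1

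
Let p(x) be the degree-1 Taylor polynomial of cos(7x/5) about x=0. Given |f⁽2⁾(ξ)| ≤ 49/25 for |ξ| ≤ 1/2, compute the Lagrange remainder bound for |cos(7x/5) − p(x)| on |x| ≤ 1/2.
49/200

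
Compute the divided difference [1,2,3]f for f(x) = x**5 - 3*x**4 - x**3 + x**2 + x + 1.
10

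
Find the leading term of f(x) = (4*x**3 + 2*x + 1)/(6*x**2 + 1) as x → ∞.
2*x/3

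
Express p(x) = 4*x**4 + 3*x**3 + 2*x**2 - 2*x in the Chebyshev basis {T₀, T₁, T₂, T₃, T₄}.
(5/2)T₀ + (1/4)T₁ + (3)T₂ + (3/4)T₃ + (1/2)T₄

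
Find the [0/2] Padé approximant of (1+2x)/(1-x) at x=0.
1/(6*x**2 - 3*x + 1)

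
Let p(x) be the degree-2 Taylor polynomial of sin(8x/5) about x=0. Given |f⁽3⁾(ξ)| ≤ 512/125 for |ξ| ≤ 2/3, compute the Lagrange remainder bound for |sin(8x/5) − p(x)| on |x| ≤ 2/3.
2048/10125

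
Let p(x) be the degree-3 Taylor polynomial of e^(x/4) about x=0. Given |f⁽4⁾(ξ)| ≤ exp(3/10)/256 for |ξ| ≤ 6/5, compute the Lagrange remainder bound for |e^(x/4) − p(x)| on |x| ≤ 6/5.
27*exp(3/10)/80000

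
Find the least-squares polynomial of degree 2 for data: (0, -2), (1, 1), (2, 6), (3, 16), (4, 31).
-58/35 + (-13/70)x + (29/14)x²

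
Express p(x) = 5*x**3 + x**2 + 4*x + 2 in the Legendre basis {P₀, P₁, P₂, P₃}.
(7/3)P₀ + (7)P₁ + (2/3)P₂ + (2)P₃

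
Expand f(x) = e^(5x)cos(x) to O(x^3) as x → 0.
1 + 5*x + 12*x**2 + O(x**3)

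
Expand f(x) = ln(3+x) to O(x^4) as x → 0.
log(3) + x/3 - x**2/18 + x**3/81 + O(x**4)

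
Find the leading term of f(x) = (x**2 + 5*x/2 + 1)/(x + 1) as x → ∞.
x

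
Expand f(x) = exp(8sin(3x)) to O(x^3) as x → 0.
1 + 24*x + 288*x**2 + O(x**3)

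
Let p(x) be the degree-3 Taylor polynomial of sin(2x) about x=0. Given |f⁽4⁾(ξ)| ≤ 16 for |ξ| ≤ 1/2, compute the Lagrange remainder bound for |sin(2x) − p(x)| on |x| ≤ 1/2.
1/24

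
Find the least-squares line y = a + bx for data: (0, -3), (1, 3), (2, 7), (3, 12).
a = -13/5, b = 49/10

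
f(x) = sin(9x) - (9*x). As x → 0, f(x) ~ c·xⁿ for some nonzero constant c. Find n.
3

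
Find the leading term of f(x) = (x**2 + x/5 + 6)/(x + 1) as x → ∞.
x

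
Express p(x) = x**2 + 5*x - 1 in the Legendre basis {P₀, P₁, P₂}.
(-2/3)P₀ + (5)P₁ + (2/3)P₂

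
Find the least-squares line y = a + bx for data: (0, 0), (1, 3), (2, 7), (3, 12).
a = -1/2, b = 4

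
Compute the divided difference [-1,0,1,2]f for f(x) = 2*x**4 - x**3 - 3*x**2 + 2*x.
3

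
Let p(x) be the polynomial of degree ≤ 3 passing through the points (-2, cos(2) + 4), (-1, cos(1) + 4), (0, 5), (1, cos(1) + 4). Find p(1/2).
cos(2)/16 + 79/16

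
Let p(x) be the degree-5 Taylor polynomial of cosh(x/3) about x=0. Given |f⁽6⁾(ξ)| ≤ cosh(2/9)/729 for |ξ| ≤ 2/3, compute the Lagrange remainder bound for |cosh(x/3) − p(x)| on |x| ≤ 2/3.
4*cosh(2/9)/23914845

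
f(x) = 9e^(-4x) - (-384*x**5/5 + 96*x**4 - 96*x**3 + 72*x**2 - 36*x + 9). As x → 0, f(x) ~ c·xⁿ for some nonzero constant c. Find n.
6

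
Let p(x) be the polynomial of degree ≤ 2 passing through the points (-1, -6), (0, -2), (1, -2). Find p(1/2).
-3/2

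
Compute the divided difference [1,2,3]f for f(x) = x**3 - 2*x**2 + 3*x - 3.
4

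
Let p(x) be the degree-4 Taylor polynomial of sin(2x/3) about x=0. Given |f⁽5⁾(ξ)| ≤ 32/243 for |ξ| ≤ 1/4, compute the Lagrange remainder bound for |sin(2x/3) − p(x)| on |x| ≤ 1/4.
1/933120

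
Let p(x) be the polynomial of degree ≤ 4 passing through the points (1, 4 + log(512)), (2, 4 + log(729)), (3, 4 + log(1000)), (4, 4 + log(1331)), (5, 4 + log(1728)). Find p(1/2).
4 + log(1677721600000000*11**(25/32)*2**(83/128)*3**(17/128)*5**(55/64)/187183371521817)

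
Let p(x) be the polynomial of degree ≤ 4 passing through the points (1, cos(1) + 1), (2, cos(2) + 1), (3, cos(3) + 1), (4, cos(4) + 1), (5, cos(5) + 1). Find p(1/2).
189*cos(3)/64 + 35*cos(5)/128 - 45*cos(4)/32 + 1 + 315*cos(1)/128 - 105*cos(2)/32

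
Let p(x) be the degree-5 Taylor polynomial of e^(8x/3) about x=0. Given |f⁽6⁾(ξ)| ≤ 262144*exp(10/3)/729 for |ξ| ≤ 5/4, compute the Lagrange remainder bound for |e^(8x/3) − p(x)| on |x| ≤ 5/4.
12500*exp(10/3)/6561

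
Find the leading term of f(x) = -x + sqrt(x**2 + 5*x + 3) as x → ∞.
5/2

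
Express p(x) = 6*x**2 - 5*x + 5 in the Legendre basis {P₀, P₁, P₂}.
(7)P₀ + (-5)P₁ + (4)P₂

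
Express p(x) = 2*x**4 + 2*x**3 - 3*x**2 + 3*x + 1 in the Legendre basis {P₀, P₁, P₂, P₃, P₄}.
(2/5)P₀ + (21/5)P₁ + (-6/7)P₂ + (4/5)P₃ + (16/35)P₄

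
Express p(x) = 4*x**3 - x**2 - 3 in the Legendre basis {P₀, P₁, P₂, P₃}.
(-10/3)P₀ + (12/5)P₁ + (-2/3)P₂ + (8/5)P₃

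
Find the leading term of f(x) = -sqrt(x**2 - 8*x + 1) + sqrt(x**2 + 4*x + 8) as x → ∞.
6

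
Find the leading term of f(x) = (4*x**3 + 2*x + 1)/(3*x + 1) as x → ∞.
4*x**2/3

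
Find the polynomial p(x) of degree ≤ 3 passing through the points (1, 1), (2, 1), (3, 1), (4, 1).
1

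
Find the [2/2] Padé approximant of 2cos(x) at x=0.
(2 - 5*x**2/6)/(x**2/12 + 1)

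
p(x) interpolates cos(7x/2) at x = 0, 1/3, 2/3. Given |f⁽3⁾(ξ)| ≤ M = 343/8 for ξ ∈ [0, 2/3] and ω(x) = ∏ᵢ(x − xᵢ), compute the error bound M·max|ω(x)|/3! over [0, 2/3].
343*sqrt(3)/5832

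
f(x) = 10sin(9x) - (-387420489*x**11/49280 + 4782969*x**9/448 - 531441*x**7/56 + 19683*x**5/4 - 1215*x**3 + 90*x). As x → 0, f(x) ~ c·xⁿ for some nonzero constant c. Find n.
13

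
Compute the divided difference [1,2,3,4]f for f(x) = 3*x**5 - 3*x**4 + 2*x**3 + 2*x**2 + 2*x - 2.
167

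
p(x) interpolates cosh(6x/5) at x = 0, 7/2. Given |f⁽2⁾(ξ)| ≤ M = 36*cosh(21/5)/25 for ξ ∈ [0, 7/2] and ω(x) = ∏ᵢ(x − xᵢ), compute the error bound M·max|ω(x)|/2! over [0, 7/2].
441*cosh(21/5)/200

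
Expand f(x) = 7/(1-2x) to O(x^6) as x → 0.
7 + 14*x + 28*x**2 + 56*x**3 + 112*x**4 + 224*x**5 + O(x**6)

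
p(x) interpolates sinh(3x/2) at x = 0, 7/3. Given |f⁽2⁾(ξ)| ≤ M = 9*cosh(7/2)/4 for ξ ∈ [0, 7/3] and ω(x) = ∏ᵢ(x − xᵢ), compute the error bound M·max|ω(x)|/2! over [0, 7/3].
49*cosh(7/2)/32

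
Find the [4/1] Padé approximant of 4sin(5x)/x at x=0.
625*x**4/6 - 250*x**2/3 + 20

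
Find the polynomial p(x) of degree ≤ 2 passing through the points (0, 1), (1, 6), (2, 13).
x**2 + 4*x + 1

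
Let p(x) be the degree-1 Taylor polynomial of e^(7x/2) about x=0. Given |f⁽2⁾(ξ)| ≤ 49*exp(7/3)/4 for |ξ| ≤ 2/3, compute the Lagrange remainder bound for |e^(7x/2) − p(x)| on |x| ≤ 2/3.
49*exp(7/3)/18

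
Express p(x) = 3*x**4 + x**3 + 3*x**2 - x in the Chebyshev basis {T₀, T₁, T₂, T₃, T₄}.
(21/8)T₀ + (-1/4)T₁ + (3)T₂ + (1/4)T₃ + (3/8)T₄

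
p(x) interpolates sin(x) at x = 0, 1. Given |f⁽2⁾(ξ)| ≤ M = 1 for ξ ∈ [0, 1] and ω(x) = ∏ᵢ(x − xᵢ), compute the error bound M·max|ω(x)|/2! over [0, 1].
1/8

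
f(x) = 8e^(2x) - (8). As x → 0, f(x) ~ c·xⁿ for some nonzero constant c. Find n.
1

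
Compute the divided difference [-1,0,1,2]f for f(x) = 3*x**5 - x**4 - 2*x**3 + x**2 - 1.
11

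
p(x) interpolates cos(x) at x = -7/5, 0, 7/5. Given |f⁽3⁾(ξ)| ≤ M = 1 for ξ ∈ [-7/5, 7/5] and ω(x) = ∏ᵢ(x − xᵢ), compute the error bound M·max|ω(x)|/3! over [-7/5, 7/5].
343*sqrt(3)/3375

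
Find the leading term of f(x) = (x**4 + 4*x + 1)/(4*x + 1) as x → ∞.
x**3/4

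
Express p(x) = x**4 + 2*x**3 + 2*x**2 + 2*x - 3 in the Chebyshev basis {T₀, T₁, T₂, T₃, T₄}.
(-13/8)T₀ + (7/2)T₁ + (3/2)T₂ + (1/2)T₃ + (1/8)T₄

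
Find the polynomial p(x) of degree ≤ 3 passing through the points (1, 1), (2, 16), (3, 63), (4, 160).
3*x**3 - 2*x**2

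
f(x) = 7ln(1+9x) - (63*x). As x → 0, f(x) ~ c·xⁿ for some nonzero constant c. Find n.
2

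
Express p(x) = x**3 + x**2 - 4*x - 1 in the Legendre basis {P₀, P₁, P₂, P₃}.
(-2/3)P₀ + (-17/5)P₁ + (2/3)P₂ + (2/5)P₃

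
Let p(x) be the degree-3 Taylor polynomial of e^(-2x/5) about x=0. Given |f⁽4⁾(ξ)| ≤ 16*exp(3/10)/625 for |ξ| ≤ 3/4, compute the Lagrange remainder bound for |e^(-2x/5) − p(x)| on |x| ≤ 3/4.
27*exp(3/10)/80000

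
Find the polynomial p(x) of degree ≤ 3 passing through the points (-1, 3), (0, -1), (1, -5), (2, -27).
-3*x**3 - x - 1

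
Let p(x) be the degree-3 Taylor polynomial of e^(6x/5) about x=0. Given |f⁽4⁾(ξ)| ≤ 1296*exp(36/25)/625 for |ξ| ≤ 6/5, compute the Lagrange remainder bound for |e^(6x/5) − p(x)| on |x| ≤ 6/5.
69984*exp(36/25)/390625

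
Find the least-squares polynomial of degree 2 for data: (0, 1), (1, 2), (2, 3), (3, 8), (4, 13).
39/35 + (-3/7)x + (6/7)x²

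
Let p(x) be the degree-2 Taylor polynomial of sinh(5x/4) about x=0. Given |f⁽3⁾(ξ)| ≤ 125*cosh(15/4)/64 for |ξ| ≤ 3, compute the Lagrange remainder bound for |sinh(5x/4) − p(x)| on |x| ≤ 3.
1125*cosh(15/4)/128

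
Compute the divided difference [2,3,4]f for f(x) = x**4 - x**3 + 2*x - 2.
46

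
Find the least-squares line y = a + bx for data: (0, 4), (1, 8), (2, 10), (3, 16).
a = 19/5, b = 19/5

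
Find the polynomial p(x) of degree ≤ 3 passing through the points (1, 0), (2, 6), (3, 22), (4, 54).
x**3 - x**2 + 2*x - 2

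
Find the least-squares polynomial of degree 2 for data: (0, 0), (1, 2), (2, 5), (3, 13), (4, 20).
-2/35 + (57/70)x + (15/14)x²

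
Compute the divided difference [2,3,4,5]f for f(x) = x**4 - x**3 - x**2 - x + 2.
13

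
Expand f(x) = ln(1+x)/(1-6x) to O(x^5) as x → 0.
x + 11*x**2/2 + 100*x**3/3 + 799*x**4/4 + O(x**5)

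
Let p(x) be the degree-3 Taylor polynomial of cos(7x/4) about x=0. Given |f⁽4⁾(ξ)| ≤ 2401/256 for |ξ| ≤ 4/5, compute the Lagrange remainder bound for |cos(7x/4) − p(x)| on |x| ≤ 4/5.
2401/15000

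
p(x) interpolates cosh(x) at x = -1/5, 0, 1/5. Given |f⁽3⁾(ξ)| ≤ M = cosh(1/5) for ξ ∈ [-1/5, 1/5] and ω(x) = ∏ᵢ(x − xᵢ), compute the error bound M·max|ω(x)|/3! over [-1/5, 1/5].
sqrt(3)*cosh(1/5)/3375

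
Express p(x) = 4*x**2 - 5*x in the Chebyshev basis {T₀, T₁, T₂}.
(2)T₀ + (-5)T₁ + (2)T₂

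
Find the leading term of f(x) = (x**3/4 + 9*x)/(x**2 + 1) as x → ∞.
x/4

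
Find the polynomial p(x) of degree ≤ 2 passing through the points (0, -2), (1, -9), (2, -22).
-3*x**2 - 4*x - 2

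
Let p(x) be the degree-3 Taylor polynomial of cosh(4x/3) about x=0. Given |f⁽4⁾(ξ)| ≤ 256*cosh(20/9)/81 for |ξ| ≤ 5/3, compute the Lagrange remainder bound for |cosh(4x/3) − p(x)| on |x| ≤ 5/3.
20000*cosh(20/9)/19683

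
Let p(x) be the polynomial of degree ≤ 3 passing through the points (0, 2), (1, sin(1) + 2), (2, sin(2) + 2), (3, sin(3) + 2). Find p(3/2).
-sin(3)/16 + 9*sin(1)/16 + 9*sin(2)/16 + 2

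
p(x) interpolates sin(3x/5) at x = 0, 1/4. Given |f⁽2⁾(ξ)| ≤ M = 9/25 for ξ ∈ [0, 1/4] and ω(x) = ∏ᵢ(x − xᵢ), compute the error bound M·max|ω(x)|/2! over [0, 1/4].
9/3200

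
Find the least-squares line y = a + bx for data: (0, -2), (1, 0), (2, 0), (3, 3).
a = -2, b = 3/2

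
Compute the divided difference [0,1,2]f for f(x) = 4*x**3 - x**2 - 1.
11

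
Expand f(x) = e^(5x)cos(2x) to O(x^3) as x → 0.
1 + 5*x + 21*x**2/2 + O(x**3)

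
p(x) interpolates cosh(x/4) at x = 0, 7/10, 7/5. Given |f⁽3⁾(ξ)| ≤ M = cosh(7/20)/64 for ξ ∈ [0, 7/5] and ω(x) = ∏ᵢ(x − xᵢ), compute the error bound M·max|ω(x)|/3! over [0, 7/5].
343*sqrt(3)*cosh(7/20)/1728000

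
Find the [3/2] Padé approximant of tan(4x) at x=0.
(-64*x**3/15 + 4*x)/(1 - 32*x**2/5)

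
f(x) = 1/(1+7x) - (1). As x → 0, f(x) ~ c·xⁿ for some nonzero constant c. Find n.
1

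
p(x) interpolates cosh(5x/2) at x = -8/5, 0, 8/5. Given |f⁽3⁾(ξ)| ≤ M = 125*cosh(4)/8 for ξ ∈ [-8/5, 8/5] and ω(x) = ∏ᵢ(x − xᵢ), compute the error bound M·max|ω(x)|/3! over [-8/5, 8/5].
64*sqrt(3)*cosh(4)/27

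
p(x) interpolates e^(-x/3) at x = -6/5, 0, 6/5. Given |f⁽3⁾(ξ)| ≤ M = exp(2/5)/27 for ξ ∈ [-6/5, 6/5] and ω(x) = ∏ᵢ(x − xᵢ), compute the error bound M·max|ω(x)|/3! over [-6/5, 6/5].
8*sqrt(3)*exp(2/5)/3375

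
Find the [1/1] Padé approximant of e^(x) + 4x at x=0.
(49*x/10 + 1)/(1 - x/10)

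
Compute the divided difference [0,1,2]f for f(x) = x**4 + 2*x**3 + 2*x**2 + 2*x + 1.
15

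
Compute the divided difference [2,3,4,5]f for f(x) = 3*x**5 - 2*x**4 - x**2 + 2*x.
347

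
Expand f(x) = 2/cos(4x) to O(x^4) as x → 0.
2 + 16*x**2 + O(x**4)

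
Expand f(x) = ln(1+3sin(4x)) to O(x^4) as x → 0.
12*x - 72*x**2 + 544*x**3 + O(x**4)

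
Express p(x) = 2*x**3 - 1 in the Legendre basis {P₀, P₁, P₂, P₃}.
-P₀ + (6/5)P₁ + (4/5)P₃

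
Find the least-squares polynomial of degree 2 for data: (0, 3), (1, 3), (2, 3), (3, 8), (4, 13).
22/7 + (-25/14)x + (15/14)x²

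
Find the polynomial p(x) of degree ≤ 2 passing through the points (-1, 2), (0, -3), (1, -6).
x**2 - 4*x - 3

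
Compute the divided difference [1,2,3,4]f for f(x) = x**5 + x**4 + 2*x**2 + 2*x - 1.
75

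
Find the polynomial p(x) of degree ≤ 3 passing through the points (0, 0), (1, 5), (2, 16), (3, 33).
3*x**2 + 2*x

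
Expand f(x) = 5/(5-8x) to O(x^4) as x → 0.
1 + 8*x/5 + 64*x**2/25 + 512*x**3/125 + O(x**4)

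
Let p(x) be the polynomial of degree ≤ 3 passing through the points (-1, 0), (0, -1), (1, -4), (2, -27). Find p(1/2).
-9/8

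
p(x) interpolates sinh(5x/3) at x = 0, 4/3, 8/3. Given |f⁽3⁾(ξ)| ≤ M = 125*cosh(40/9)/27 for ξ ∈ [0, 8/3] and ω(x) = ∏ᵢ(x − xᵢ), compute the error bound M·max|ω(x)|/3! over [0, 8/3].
8000*sqrt(3)*cosh(40/9)/19683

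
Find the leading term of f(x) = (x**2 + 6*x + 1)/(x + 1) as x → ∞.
x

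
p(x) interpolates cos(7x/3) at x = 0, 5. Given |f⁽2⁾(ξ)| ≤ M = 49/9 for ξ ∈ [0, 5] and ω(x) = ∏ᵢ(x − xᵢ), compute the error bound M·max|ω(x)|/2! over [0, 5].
1225/72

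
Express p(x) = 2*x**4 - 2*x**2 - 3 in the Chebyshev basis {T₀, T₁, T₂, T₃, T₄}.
(-13/4)T₀ + (1/4)T₄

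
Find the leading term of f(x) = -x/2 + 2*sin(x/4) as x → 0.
-x**3/192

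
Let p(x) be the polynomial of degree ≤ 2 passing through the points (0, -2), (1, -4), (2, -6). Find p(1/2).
-3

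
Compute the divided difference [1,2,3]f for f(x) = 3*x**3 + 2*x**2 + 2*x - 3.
20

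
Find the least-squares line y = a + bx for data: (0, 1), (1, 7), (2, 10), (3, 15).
a = 3/2, b = 9/2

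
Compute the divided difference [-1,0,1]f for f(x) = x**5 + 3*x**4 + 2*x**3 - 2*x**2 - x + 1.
1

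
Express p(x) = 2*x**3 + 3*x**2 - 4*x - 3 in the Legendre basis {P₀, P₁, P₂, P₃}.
(-2)P₀ + (-14/5)P₁ + (2)P₂ + (4/5)P₃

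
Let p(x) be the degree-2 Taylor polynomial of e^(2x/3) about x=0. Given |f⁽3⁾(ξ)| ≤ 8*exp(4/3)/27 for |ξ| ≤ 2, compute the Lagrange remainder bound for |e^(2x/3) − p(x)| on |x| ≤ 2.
32*exp(4/3)/81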